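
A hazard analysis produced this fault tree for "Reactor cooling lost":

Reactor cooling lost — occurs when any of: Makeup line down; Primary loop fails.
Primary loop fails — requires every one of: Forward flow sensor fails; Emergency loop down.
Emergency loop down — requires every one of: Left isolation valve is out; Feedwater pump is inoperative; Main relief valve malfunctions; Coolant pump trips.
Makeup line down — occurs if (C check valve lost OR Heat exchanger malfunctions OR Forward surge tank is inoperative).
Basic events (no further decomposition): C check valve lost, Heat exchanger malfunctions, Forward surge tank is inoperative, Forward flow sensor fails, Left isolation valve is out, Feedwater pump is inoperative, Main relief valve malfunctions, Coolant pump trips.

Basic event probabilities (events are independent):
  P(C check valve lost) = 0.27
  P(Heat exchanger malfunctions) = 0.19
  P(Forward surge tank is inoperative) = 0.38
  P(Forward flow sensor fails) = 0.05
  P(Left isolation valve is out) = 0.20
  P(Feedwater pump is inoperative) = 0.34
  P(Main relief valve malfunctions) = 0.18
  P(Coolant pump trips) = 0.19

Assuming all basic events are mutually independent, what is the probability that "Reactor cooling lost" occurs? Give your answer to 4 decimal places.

0.6334

P(Makeup line down) [OR] = 1 − (1−0.27) × (1−0.19) × (1−0.38) = 0.633394
P(Emergency loop down) [AND] = 0.20 × 0.34 × 0.18 × 0.19 = 0.002326
P(Primary loop fails) [AND] = 0.05 × 0.002326 = 0.000116
P(Reactor cooling lost) [OR] = 1 − (1−0.633394) × (1−0.000116) = 0.633437
Rounded to 4 decimal places: P(Reactor cooling lost) ≈ 0.6334.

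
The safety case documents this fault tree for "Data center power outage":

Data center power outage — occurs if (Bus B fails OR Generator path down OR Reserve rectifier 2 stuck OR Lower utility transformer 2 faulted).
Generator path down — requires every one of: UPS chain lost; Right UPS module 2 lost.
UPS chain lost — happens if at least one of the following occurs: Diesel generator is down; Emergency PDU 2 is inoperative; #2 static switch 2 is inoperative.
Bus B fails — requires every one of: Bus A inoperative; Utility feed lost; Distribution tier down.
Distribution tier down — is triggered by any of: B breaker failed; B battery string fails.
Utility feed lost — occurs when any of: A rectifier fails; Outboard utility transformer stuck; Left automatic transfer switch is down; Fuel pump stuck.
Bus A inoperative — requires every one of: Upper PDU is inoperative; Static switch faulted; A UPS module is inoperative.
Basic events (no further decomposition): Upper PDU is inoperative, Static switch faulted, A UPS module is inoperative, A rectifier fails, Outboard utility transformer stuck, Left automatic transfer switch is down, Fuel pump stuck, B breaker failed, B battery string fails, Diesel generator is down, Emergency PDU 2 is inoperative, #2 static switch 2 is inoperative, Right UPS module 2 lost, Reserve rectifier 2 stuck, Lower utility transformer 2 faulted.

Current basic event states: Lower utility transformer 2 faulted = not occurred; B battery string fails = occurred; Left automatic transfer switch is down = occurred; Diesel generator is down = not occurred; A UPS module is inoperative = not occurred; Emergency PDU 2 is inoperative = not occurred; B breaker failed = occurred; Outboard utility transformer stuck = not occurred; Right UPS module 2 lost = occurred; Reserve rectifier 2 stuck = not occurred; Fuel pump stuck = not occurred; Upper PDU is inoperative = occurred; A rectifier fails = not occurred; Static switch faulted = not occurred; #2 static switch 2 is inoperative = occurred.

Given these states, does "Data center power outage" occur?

Bus A inoperative [AND]: Upper PDU is inoperative=occurs, Static switch faulted=not, A UPS module is inoperative=not → not all inputs occur → does not occur.
Utility feed lost [OR]: A rectifier fails=not, Outboard utility transformer stuck=not, Left automatic transfer switch is down=occurs, Fuel pump stuck=not → at least one input occurs → occurs.
Distribution tier down [OR]: B breaker failed=occurs, B battery string fails=occurs → at least one input occurs → occurs.
Bus B fails [AND]: Bus A inoperative=not, Utility feed lost=occurs, Distribution tier down=occurs → not all inputs occur → does not occur.
UPS chain lost [OR]: Diesel generator is down=not, Emergency PDU 2 is inoperative=not, #2 static switch 2 is inoperative=occurs → at least one input occurs → occurs.
Generator path down [AND]: UPS chain lost=occurs, Right UPS module 2 lost=occurs → all inputs occur → occurs.
Data center power outage [OR]: Bus B fails=not, Generator path down=occurs, Reserve rectifier 2 stuck=not, Lower utility transformer 2 faulted=not → at least one input occurs → occurs.

Yes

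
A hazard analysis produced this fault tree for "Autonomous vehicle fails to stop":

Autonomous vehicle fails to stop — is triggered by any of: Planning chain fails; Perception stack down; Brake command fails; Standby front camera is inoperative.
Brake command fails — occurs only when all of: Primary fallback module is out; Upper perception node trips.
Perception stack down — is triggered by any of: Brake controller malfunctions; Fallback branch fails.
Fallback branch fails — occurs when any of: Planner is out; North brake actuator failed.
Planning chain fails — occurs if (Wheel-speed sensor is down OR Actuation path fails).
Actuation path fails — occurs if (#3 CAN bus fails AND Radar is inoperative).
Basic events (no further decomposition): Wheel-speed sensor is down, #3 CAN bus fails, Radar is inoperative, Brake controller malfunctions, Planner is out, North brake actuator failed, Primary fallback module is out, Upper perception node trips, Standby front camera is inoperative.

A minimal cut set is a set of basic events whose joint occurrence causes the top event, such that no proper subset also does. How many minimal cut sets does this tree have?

Actuation path fails [AND]: one cut set from each child combined → 1 × 1 = 1 cut set(s).
Planning chain fails [OR]: union of children's cut sets → 2 cut set(s).
Fallback branch fails [OR]: union of children's cut sets → 2 cut set(s).
Perception stack down [OR]: union of children's cut sets → 3 cut set(s).
Brake command fails [AND]: one cut set from each child combined → 1 × 1 = 1 cut set(s).
Autonomous vehicle fails to stop [OR]: union of children's cut sets → 7 cut set(s).
Minimal cut sets: {Wheel-speed sensor is down}; {#3 CAN bus fails, Radar is inoperative}; {Brake controller malfunctions}; {Planner is out}; {North brake actuator failed}; {Primary fallback module is out, Upper perception node trips}; {Standby front camera is inoperative}.

7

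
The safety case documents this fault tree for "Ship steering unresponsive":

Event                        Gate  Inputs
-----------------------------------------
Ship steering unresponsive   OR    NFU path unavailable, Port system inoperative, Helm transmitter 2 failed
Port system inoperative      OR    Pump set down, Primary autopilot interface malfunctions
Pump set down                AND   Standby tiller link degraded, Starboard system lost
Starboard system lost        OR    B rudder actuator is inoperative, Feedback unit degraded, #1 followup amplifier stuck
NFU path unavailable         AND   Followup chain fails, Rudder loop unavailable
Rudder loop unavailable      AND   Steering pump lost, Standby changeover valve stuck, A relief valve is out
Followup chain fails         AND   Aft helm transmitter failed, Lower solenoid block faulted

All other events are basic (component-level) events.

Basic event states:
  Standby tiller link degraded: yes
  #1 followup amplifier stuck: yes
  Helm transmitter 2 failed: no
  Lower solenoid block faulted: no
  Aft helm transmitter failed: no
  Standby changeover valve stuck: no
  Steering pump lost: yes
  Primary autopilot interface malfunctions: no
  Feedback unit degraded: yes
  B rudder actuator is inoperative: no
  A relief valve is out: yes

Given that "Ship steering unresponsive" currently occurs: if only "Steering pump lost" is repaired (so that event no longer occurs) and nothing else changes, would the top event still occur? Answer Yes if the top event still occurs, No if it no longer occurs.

Yes

Counterfactual: set "Steering pump lost" to not occurred.
Followup chain fails [AND]: Aft helm transmitter failed=not, Lower solenoid block faulted=not → not all inputs occur → does not occur.
Rudder loop unavailable [AND]: Steering pump lost=not, Standby changeover valve stuck=not, A relief valve is out=occurs → not all inputs occur → does not occur.
NFU path unavailable [AND]: Followup chain fails=not, Rudder loop unavailable=not → not all inputs occur → does not occur.
Starboard system lost [OR]: B rudder actuator is inoperative=not, Feedback unit degraded=occurs, #1 followup amplifier stuck=occurs → at least one input occurs → occurs.
Pump set down [AND]: Standby tiller link degraded=occurs, Starboard system lost=occurs → all inputs occur → occurs.
Port system inoperative [OR]: Pump set down=occurs, Primary autopilot interface malfunctions=not → at least one input occurs → occurs.
Ship steering unresponsive [OR]: NFU path unavailable=not, Port system inoperative=occurs, Helm transmitter 2 failed=not → at least one input occurs → occurs.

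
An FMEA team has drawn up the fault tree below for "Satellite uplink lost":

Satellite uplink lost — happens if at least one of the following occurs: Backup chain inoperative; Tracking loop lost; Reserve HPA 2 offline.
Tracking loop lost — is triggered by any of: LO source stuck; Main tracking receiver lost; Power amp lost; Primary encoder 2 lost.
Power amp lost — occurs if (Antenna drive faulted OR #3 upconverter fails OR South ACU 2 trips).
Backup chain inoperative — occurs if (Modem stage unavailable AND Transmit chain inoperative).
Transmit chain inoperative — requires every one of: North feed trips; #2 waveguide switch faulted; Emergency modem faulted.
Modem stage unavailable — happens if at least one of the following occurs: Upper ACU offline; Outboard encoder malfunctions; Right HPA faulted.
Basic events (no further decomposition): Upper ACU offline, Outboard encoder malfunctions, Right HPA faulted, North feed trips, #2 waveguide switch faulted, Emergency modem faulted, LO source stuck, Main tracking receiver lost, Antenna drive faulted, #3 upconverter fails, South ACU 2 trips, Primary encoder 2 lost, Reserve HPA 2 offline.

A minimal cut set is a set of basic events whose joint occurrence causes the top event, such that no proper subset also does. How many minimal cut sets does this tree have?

10

Modem stage unavailable [OR]: union of children's cut sets → 3 cut set(s).
Transmit chain inoperative [AND]: one cut set from each child combined → 1 × 1 × 1 = 1 cut set(s).
Backup chain inoperative [AND]: one cut set from each child combined → 3 × 1 = 3 cut set(s).
Power amp lost [OR]: union of children's cut sets → 3 cut set(s).
Tracking loop lost [OR]: union of children's cut sets → 6 cut set(s).
Satellite uplink lost [OR]: union of children's cut sets → 10 cut set(s).
Minimal cut sets: {#2 waveguide switch faulted, Emergency modem faulted, North feed trips, Upper ACU offline}; {#2 waveguide switch faulted, Emergency modem faulted, North feed trips, Outboard encoder malfunctions}; {#2 waveguide switch faulted, Emergency modem faulted, North feed trips, Right HPA faulted}; {LO source stuck}; {Main tracking receiver lost}; {Antenna drive faulted}; {#3 upconverter fails}; {South ACU 2 trips}; {Primary encoder 2 lost}; {Reserve HPA 2 offline}.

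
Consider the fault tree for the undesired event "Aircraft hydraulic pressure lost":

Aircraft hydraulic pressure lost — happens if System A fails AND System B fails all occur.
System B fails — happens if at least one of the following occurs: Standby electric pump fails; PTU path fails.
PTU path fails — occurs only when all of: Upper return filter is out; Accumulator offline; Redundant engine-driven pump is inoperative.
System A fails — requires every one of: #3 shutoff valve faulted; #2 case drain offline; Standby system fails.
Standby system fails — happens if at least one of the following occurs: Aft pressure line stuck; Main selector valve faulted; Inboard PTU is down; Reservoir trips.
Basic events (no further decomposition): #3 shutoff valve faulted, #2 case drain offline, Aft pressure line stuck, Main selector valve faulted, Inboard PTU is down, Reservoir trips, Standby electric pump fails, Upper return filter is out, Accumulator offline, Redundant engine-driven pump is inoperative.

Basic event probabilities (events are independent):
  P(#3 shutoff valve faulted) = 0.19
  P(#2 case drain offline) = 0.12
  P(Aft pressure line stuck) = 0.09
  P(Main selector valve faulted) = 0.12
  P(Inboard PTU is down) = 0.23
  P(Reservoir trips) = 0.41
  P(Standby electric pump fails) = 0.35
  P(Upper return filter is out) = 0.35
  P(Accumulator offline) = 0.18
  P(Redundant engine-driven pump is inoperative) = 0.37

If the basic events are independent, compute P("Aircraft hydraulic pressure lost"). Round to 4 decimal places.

P(Standby system fails) [OR] = 1 − (1−0.09) × (1−0.12) × (1−0.23) × (1−0.41) = 0.636197
P(System A fails) [AND] = 0.19 × 0.12 × 0.636197 = 0.014505
P(PTU path fails) [AND] = 0.35 × 0.18 × 0.37 = 0.023310
P(System B fails) [OR] = 1 − (1−0.35) × (1−0.023310) = 0.365152
P(Aircraft hydraulic pressure lost) [AND] = 0.014505 × 0.365152 = 0.005297
Rounded to 4 decimal places: P(Aircraft hydraulic pressure lost) ≈ 0.0053.

0.0053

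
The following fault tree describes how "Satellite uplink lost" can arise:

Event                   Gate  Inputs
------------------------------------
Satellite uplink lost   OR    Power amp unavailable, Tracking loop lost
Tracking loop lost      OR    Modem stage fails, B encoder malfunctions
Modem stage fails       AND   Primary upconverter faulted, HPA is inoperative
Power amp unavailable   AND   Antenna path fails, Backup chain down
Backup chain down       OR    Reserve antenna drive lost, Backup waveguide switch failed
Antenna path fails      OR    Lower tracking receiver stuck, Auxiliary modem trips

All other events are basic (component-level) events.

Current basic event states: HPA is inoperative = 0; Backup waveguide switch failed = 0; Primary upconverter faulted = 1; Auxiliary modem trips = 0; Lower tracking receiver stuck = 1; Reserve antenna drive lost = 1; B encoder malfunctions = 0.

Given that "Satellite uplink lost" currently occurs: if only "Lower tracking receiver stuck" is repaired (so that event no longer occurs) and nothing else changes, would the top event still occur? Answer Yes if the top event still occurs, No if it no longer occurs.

No

Counterfactual: set "Lower tracking receiver stuck" to not occurred.
Antenna path fails [OR]: Lower tracking receiver stuck=not, Auxiliary modem trips=not → no input occurs → does not occur.
Backup chain down [OR]: Reserve antenna drive lost=occurs, Backup waveguide switch failed=not → at least one input occurs → occurs.
Power amp unavailable [AND]: Antenna path fails=not, Backup chain down=occurs → not all inputs occur → does not occur.
Modem stage fails [AND]: Primary upconverter faulted=occurs, HPA is inoperative=not → not all inputs occur → does not occur.
Tracking loop lost [OR]: Modem stage fails=not, B encoder malfunctions=not → no input occurs → does not occur.
Satellite uplink lost [OR]: Power amp unavailable=not, Tracking loop lost=not → no input occurs → does not occur.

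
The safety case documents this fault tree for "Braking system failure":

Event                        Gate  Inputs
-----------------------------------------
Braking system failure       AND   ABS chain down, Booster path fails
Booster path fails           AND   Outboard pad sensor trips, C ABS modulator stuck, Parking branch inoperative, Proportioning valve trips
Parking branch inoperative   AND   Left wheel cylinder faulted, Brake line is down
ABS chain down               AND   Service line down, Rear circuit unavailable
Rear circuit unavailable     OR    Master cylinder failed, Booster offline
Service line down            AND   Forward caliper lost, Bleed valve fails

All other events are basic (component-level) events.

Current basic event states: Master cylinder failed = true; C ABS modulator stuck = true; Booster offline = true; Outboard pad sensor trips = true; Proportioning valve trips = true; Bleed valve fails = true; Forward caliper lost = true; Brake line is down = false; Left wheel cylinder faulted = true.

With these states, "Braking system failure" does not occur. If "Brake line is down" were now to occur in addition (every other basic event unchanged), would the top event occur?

Counterfactual: set "Brake line is down" to occurred.
Service line down [AND]: Forward caliper lost=occurs, Bleed valve fails=occurs → all inputs occur → occurs.
Rear circuit unavailable [OR]: Master cylinder failed=occurs, Booster offline=occurs → at least one input occurs → occurs.
ABS chain down [AND]: Service line down=occurs, Rear circuit unavailable=occurs → all inputs occur → occurs.
Parking branch inoperative [AND]: Left wheel cylinder faulted=occurs, Brake line is down=occurs → all inputs occur → occurs.
Booster path fails [AND]: Outboard pad sensor trips=occurs, C ABS modulator stuck=occurs, Parking branch inoperative=occurs, Proportioning valve trips=occurs → all inputs occur → occurs.
Braking system failure [AND]: ABS chain down=occurs, Booster path fails=occurs → all inputs occur → occurs.

Yes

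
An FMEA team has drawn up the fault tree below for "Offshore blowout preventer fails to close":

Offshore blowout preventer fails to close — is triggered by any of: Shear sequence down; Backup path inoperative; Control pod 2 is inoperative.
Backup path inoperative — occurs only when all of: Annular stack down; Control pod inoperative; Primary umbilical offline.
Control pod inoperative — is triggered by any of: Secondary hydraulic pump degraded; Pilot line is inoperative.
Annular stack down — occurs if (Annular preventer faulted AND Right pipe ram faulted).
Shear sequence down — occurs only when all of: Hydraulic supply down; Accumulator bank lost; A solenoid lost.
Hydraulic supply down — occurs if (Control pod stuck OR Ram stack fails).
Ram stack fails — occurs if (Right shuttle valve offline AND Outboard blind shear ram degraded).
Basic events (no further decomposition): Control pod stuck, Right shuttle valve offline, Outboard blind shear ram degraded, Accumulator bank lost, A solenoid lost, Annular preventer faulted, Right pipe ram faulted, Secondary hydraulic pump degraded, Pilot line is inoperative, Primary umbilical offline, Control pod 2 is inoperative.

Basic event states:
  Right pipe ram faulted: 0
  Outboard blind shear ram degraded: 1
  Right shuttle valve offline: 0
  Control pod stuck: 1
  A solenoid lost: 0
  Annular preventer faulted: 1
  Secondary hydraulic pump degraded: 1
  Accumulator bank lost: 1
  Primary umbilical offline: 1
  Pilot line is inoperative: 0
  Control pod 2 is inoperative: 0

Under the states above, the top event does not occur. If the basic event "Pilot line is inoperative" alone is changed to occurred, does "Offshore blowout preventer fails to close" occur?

Counterfactual: set "Pilot line is inoperative" to occurred.
Ram stack fails [AND]: Right shuttle valve offline=not, Outboard blind shear ram degraded=occurs → not all inputs occur → does not occur.
Hydraulic supply down [OR]: Control pod stuck=occurs, Ram stack fails=not → at least one input occurs → occurs.
Shear sequence down [AND]: Hydraulic supply down=occurs, Accumulator bank lost=occurs, A solenoid lost=not → not all inputs occur → does not occur.
Annular stack down [AND]: Annular preventer faulted=occurs, Right pipe ram faulted=not → not all inputs occur → does not occur.
Control pod inoperative [OR]: Secondary hydraulic pump degraded=occurs, Pilot line is inoperative=occurs → at least one input occurs → occurs.
Backup path inoperative [AND]: Annular stack down=not, Control pod inoperative=occurs, Primary umbilical offline=occurs → not all inputs occur → does not occur.
Offshore blowout preventer fails to close [OR]: Shear sequence down=not, Backup path inoperative=not, Control pod 2 is inoperative=not → no input occurs → does not occur.

No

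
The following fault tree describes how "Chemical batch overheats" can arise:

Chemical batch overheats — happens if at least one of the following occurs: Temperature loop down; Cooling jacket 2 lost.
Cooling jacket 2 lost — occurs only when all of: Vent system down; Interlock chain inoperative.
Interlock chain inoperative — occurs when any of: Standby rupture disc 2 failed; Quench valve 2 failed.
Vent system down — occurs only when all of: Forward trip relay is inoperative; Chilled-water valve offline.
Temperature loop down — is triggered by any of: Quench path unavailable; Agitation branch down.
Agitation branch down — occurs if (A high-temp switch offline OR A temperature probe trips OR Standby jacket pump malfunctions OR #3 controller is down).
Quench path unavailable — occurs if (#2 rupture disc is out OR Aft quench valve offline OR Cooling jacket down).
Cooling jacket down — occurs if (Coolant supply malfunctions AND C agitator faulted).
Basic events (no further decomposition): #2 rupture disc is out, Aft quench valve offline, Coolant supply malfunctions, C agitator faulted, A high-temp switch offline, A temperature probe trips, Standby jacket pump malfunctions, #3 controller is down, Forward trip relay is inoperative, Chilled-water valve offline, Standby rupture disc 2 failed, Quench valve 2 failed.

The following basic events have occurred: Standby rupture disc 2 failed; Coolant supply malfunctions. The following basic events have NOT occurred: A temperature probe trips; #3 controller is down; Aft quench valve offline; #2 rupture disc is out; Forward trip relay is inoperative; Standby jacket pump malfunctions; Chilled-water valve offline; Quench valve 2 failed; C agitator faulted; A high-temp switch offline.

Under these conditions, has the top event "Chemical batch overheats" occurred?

Cooling jacket down [AND]: Coolant supply malfunctions=occurs, C agitator faulted=not → not all inputs occur → does not occur.
Quench path unavailable [OR]: #2 rupture disc is out=not, Aft quench valve offline=not, Cooling jacket down=not → no input occurs → does not occur.
Agitation branch down [OR]: A high-temp switch offline=not, A temperature probe trips=not, Standby jacket pump malfunctions=not, #3 controller is down=not → no input occurs → does not occur.
Temperature loop down [OR]: Quench path unavailable=not, Agitation branch down=not → no input occurs → does not occur.
Vent system down [AND]: Forward trip relay is inoperative=not, Chilled-water valve offline=not → not all inputs occur → does not occur.
Interlock chain inoperative [OR]: Standby rupture disc 2 failed=occurs, Quench valve 2 failed=not → at least one input occurs → occurs.
Cooling jacket 2 lost [AND]: Vent system down=not, Interlock chain inoperative=occurs → not all inputs occur → does not occur.
Chemical batch overheats [OR]: Temperature loop down=not, Cooling jacket 2 lost=not → no input occurs → does not occur.

No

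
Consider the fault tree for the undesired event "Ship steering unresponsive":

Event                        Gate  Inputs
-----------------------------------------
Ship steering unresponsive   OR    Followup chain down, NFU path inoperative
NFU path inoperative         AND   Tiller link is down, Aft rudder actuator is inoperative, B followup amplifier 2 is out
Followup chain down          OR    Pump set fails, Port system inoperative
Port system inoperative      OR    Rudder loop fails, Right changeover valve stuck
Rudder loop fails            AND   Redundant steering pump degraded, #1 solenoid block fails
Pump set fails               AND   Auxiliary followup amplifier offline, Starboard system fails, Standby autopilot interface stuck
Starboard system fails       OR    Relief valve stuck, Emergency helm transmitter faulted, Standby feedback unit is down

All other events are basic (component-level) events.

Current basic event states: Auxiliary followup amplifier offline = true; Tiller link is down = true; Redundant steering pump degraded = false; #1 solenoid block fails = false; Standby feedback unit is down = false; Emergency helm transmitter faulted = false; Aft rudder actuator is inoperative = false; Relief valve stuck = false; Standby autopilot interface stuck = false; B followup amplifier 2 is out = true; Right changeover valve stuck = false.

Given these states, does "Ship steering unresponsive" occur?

No

Starboard system fails [OR]: Relief valve stuck=not, Emergency helm transmitter faulted=not, Standby feedback unit is down=not → no input occurs → does not occur.
Pump set fails [AND]: Auxiliary followup amplifier offline=occurs, Starboard system fails=not, Standby autopilot interface stuck=not → not all inputs occur → does not occur.
Rudder loop fails [AND]: Redundant steering pump degraded=not, #1 solenoid block fails=not → not all inputs occur → does not occur.
Port system inoperative [OR]: Rudder loop fails=not, Right changeover valve stuck=not → no input occurs → does not occur.
Followup chain down [OR]: Pump set fails=not, Port system inoperative=not → no input occurs → does not occur.
NFU path inoperative [AND]: Tiller link is down=occurs, Aft rudder actuator is inoperative=not, B followup amplifier 2 is out=occurs → not all inputs occur → does not occur.
Ship steering unresponsive [OR]: Followup chain down=not, NFU path inoperative=not → no input occurs → does not occur.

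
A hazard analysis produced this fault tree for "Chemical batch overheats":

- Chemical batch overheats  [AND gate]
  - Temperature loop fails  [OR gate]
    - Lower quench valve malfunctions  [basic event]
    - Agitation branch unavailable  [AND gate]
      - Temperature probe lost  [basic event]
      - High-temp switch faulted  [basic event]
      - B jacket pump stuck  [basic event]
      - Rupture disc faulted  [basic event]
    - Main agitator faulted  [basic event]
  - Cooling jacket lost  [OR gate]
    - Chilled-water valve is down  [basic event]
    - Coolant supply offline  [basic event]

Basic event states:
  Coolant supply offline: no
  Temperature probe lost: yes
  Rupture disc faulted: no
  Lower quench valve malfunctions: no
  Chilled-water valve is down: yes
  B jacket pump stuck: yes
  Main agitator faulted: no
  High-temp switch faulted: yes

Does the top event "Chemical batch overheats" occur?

Agitation branch unavailable [AND]: Temperature probe lost=occurs, High-temp switch faulted=occurs, B jacket pump stuck=occurs, Rupture disc faulted=not → not all inputs occur → does not occur.
Temperature loop fails [OR]: Lower quench valve malfunctions=not, Agitation branch unavailable=not, Main agitator faulted=not → no input occurs → does not occur.
Cooling jacket lost [OR]: Chilled-water valve is down=occurs, Coolant supply offline=not → at least one input occurs → occurs.
Chemical batch overheats [AND]: Temperature loop fails=not, Cooling jacket lost=occurs → not all inputs occur → does not occur.

No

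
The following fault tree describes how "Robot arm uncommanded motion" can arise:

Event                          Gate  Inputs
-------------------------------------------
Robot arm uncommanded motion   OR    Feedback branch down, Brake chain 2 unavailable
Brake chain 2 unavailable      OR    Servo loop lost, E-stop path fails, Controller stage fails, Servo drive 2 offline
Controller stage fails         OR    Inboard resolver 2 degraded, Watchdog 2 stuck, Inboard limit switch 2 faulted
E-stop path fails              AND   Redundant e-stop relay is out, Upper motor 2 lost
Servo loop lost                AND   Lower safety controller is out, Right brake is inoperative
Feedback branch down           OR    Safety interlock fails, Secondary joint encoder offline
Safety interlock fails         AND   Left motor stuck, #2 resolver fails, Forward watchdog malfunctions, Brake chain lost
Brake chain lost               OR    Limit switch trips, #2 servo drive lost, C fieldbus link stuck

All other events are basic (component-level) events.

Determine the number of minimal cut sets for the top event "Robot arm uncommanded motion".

10

Brake chain lost [OR]: union of children's cut sets → 3 cut set(s).
Safety interlock fails [AND]: one cut set from each child combined → 1 × 1 × 1 × 3 = 3 cut set(s).
Feedback branch down [OR]: union of children's cut sets → 4 cut set(s).
Servo loop lost [AND]: one cut set from each child combined → 1 × 1 = 1 cut set(s).
E-stop path fails [AND]: one cut set from each child combined → 1 × 1 = 1 cut set(s).
Controller stage fails [OR]: union of children's cut sets → 3 cut set(s).
Brake chain 2 unavailable [OR]: union of children's cut sets → 6 cut set(s).
Robot arm uncommanded motion [OR]: union of children's cut sets → 10 cut set(s).
Minimal cut sets: {#2 resolver fails, Forward watchdog malfunctions, Left motor stuck, Limit switch trips}; {#2 resolver fails, #2 servo drive lost, Forward watchdog malfunctions, Left motor stuck}; {#2 resolver fails, C fieldbus link stuck, Forward watchdog malfunctions, Left motor stuck}; {Secondary joint encoder offline}; {Lower safety controller is out, Right brake is inoperative}; {Redundant e-stop relay is out, Upper motor 2 lost}; {Inboard resolver 2 degraded}; {Watchdog 2 stuck}; {Inboard limit switch 2 faulted}; {Servo drive 2 offline}.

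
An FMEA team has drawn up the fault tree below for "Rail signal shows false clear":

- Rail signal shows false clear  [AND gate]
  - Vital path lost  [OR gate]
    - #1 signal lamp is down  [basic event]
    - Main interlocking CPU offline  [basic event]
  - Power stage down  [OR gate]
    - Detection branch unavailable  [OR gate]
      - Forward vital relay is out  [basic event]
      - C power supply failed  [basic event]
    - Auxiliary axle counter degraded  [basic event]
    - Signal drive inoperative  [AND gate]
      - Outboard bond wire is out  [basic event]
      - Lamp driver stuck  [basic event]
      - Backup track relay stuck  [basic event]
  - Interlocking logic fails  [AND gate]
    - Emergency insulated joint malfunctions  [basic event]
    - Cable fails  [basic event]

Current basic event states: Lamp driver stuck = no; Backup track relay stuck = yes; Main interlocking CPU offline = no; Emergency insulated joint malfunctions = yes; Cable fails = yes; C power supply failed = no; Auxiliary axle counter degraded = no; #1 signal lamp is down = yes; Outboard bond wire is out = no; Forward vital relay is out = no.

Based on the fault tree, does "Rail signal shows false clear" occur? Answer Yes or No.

Vital path lost [OR]: #1 signal lamp is down=occurs, Main interlocking CPU offline=not → at least one input occurs → occurs.
Detection branch unavailable [OR]: Forward vital relay is out=not, C power supply failed=not → no input occurs → does not occur.
Signal drive inoperative [AND]: Outboard bond wire is out=not, Lamp driver stuck=not, Backup track relay stuck=occurs → not all inputs occur → does not occur.
Power stage down [OR]: Detection branch unavailable=not, Auxiliary axle counter degraded=not, Signal drive inoperative=not → no input occurs → does not occur.
Interlocking logic fails [AND]: Emergency insulated joint malfunctions=occurs, Cable fails=occurs → all inputs occur → occurs.
Rail signal shows false clear [AND]: Vital path lost=occurs, Power stage down=not, Interlocking logic fails=occurs → not all inputs occur → does not occur.

No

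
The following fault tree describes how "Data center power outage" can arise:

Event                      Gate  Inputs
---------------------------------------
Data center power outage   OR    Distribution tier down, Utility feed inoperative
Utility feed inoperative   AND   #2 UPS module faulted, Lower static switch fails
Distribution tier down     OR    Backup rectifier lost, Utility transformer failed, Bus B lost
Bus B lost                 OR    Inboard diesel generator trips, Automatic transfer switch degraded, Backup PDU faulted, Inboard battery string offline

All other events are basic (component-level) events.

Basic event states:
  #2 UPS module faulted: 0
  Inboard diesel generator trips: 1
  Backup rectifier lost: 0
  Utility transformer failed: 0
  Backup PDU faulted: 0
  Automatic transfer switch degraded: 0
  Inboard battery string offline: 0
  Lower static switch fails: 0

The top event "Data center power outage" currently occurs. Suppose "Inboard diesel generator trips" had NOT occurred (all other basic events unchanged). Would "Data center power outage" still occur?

No

Counterfactual: set "Inboard diesel generator trips" to not occurred.
Bus B lost [OR]: Inboard diesel generator trips=not, Automatic transfer switch degraded=not, Backup PDU faulted=not, Inboard battery string offline=not → no input occurs → does not occur.
Distribution tier down [OR]: Backup rectifier lost=not, Utility transformer failed=not, Bus B lost=not → no input occurs → does not occur.
Utility feed inoperative [AND]: #2 UPS module faulted=not, Lower static switch fails=not → not all inputs occur → does not occur.
Data center power outage [OR]: Distribution tier down=not, Utility feed inoperative=not → no input occurs → does not occur.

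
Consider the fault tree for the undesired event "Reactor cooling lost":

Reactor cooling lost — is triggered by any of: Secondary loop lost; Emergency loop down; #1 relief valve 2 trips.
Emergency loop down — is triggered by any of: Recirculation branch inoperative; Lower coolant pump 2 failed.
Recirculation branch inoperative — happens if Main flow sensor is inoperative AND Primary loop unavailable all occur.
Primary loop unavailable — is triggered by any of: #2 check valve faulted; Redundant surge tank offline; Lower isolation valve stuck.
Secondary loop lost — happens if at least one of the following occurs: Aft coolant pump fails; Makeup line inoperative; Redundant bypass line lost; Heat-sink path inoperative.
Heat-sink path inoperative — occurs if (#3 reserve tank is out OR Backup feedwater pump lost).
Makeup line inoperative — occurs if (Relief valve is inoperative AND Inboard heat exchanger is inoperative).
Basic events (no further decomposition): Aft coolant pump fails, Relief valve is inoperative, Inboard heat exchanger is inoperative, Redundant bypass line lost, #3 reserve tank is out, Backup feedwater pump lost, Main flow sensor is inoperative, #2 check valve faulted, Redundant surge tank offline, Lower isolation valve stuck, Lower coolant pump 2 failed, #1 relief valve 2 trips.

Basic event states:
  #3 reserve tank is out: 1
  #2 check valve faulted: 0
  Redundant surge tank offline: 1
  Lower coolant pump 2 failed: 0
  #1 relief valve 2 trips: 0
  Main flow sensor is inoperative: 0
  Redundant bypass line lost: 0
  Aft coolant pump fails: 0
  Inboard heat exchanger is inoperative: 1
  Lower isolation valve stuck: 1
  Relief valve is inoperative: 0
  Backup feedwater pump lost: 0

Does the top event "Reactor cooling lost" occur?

Yes

Makeup line inoperative [AND]: Relief valve is inoperative=not, Inboard heat exchanger is inoperative=occurs → not all inputs occur → does not occur.
Heat-sink path inoperative [OR]: #3 reserve tank is out=occurs, Backup feedwater pump lost=not → at least one input occurs → occurs.
Secondary loop lost [OR]: Aft coolant pump fails=not, Makeup line inoperative=not, Redundant bypass line lost=not, Heat-sink path inoperative=occurs → at least one input occurs → occurs.
Primary loop unavailable [OR]: #2 check valve faulted=not, Redundant surge tank offline=occurs, Lower isolation valve stuck=occurs → at least one input occurs → occurs.
Recirculation branch inoperative [AND]: Main flow sensor is inoperative=not, Primary loop unavailable=occurs → not all inputs occur → does not occur.
Emergency loop down [OR]: Recirculation branch inoperative=not, Lower coolant pump 2 failed=not → no input occurs → does not occur.
Reactor cooling lost [OR]: Secondary loop lost=occurs, Emergency loop down=not, #1 relief valve 2 trips=not → at least one input occurs → occurs.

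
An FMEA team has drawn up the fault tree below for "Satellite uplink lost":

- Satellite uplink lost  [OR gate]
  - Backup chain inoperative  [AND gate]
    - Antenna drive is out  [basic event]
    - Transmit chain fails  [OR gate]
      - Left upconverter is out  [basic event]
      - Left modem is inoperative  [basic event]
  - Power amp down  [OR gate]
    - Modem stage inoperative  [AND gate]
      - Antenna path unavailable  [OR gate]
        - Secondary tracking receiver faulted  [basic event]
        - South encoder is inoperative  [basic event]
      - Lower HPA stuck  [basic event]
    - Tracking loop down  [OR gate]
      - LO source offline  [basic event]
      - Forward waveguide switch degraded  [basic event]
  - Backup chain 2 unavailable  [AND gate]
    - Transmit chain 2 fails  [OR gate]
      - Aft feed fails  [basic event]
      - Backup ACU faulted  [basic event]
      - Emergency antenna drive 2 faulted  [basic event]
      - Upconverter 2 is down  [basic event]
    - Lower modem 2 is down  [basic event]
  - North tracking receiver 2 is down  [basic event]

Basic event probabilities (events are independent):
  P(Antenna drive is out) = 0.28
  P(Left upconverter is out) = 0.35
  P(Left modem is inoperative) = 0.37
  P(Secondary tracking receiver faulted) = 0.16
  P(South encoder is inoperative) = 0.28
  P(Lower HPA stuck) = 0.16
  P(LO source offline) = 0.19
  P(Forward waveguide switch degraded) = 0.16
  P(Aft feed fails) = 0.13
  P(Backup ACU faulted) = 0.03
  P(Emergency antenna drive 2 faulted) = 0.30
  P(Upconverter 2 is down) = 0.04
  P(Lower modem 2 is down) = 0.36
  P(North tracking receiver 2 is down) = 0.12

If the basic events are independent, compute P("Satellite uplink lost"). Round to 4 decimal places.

0.6048

P(Transmit chain fails) [OR] = 1 − (1−0.35) × (1−0.37) = 0.590500
P(Backup chain inoperative) [AND] = 0.28 × 0.590500 = 0.165340
P(Antenna path unavailable) [OR] = 1 − (1−0.16) × (1−0.28) = 0.395200
P(Modem stage inoperative) [AND] = 0.395200 × 0.16 = 0.063232
P(Tracking loop down) [OR] = 1 − (1−0.19) × (1−0.16) = 0.319600
P(Power amp down) [OR] = 1 − (1−0.063232) × (1−0.319600) = 0.362623
P(Transmit chain 2 fails) [OR] = 1 − (1−0.13) × (1−0.03) × (1−0.30) × (1−0.04) = 0.432899
P(Backup chain 2 unavailable) [AND] = 0.432899 × 0.36 = 0.155844
P(Satellite uplink lost) [OR] = 1 − (1−0.165340) × (1−0.362623) × (1−0.155844) × (1−0.12) = 0.604805
Rounded to 4 decimal places: P(Satellite uplink lost) ≈ 0.6048.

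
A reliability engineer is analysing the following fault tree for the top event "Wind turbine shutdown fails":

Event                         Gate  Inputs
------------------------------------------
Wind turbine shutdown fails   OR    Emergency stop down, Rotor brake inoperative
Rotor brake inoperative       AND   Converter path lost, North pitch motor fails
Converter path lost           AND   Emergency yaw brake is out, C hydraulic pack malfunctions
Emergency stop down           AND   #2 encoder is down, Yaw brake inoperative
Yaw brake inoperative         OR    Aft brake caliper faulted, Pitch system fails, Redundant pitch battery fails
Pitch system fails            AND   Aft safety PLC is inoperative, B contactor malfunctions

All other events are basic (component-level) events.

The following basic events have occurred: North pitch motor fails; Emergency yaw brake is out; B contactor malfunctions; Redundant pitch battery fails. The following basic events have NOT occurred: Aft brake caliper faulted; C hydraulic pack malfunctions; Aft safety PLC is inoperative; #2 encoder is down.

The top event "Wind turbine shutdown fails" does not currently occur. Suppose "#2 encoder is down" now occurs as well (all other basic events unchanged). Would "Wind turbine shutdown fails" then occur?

Counterfactual: set "#2 encoder is down" to occurred.
Pitch system fails [AND]: Aft safety PLC is inoperative=not, B contactor malfunctions=occurs → not all inputs occur → does not occur.
Yaw brake inoperative [OR]: Aft brake caliper faulted=not, Pitch system fails=not, Redundant pitch battery fails=occurs → at least one input occurs → occurs.
Emergency stop down [AND]: #2 encoder is down=occurs, Yaw brake inoperative=occurs → all inputs occur → occurs.
Converter path lost [AND]: Emergency yaw brake is out=occurs, C hydraulic pack malfunctions=not → not all inputs occur → does not occur.
Rotor brake inoperative [AND]: Converter path lost=not, North pitch motor fails=occurs → not all inputs occur → does not occur.
Wind turbine shutdown fails [OR]: Emergency stop down=occurs, Rotor brake inoperative=not → at least one input occurs → occurs.

Yes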